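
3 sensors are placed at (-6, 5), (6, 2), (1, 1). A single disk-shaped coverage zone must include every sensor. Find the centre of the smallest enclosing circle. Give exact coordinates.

(0, 3.5)

Call the three points A, B, C in the order given.
Side lengths²: AB² = 153, AC² = 65, BC² = 26.
Since AB² = 153 ≥ 65 + 26 = 91, the angle opposite AB is not acute, so the smallest enclosing circle has AB as diameter.
Centre = midpoint of AB = (0, 3.5), r² = 153/4 = 38.25.
Centre = (0, 3.5).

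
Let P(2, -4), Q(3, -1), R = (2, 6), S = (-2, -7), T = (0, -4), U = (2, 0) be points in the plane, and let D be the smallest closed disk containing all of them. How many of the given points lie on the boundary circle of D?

2

By Welzl's lemma the MEC is supported by two points (diametrically opposite) or three points (on a circumcircle).
The farthest pair is R–S with squared distance 185. The circle on this segment as diameter has centre (0, -0.5) and r² = 185/4 = 46.25.
Check P: distance² to centre = 16.25 ≤ 46.25, so it lies inside.
All remaining points lie in this disk, and no smaller disk contains both endpoints, so this is the minimum enclosing circle.
The points at distance exactly r from the centre are R, S — 2 points.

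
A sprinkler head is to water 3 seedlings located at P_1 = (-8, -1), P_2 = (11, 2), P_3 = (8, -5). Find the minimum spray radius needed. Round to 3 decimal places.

Side lengths²: P_1P_2² = 370, P_1P_3² = 272, P_2P_3² = 58.
Since P_1P_2² = 370 ≥ 272 + 58 = 330, the angle opposite P_1P_2 is not acute, so the smallest enclosing circle has P_1P_2 as diameter.
Centre = midpoint of P_1P_2 = (1.5, 0.5), r² = 370/4 = 92.5.
r = √(92.5) ≈ 9.618.

9.618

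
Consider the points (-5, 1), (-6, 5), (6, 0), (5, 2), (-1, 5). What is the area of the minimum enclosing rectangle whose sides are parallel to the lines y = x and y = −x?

In coordinates u = x + y, v = x − y the rectangle is axis-aligned; the map (x,y)→(u,v) scales areas by 2.
u-values: -4, -1, 6, 7, 4; range = 7 − (-4) = 11.
v-values: -6, -11, 6, 3, -6; range = 6 − (-11) = 17.
Area = (11 × 17) / 2 = 93.5.

93.5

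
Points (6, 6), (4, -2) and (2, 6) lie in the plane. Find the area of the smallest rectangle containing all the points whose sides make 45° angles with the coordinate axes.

50

In coordinates u = x + y, v = x − y the rectangle is axis-aligned; the map (x,y)→(u,v) scales areas by 2.
u-values: 12, 2, 8; range = 12 − 2 = 10.
v-values: 0, 6, -4; range = 6 − (-4) = 10.
Area = (10 × 10) / 2 = 50.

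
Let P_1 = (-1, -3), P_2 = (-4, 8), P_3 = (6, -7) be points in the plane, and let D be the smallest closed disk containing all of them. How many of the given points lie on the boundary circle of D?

Side lengths²: P_1P_2² = 130, P_1P_3² = 65, P_2P_3² = 325.
Since P_2P_3² = 325 ≥ 130 + 65 = 195, the angle opposite P_2P_3 is not acute, so the smallest enclosing circle has P_2P_3 as diameter.
Centre = midpoint of P_2P_3 = (1, 0.5), r² = 325/4 = 81.25.
The points at distance exactly r from the centre are P_2, P_3 — 2 points.

2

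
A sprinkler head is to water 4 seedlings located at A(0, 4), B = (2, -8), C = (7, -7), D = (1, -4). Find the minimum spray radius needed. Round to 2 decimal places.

The minimum enclosing circle is determined by three boundary points: A, B, C.
Their circumcentre is (103/31, -50/31) with r² = 40885/961.
The farthest remaining point D is at distance² 10660/961 ≤ 40885/961.
r = √(40885/961) ≈ 6.52.

6.52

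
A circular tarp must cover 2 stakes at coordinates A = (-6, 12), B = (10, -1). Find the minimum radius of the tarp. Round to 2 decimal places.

The smallest circle enclosing two points has them as diameter endpoints.
Centre = midpoint = (2, 5.5); r² = |AB|²/4 = 425/4 = 106.25.
r = √(106.25) ≈ 10.31.

10.31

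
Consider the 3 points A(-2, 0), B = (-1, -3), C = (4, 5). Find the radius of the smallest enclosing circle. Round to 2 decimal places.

4.72

Side lengths²: AB² = 10, AC² = 61, BC² = 89.
Since BC² = 89 ≥ 61 + 10 = 71, the angle opposite BC is not acute, so the smallest enclosing circle has BC as diameter.
Centre = midpoint of BC = (1.5, 1), r² = 89/4 = 22.25.
r = √(22.25) ≈ 4.72.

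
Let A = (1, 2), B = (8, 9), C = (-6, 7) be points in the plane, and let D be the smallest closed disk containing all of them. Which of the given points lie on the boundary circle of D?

Side lengths²: AB² = 98, AC² = 74, BC² = 200.
Since BC² = 200 ≥ 98 + 74 = 172, the angle opposite BC is not acute, so the smallest enclosing circle has BC as diameter.
Centre = midpoint of BC = (1, 8), r² = 200/4 = 50.
The points at distance exactly r from the centre are B, C — 2 points.

B, C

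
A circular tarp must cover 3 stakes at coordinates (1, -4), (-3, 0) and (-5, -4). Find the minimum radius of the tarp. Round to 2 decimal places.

3.16

Call the three points A, B, C in the order given.
Side lengths²: AB² = 32, AC² = 36, BC² = 20.
Since AC² = 36 < 32 + 20 = 52, the triangle is acute, so the smallest enclosing circle is the circumcircle.
Circumcentre = (-2, -3), r² = 10.
r = √10 ≈ 3.16.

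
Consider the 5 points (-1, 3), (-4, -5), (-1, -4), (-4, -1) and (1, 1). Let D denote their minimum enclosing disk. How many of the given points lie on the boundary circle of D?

The minimum enclosing circle of a finite set is fixed by two of the points (as a diameter) or three (as a circumcircle).
The farthest pair is (-1, 3)–(-4, -5) with squared distance 73. The circle on this segment as diameter has centre (-2.5, -1) and r² = 73/4 = 18.25.
Check (-1, -4): distance² to centre = 11.25 ≤ 18.25, so it lies inside.
All remaining points lie in this disk, and no smaller disk contains both endpoints, so this is the minimum enclosing circle.
The points at distance exactly r from the centre are (-1, 3), (-4, -5) — 2 points.

2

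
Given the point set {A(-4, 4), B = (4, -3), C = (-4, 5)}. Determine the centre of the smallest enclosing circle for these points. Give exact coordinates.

(0, 1)

Side lengths²: AB² = 113, AC² = 1, BC² = 128.
Since BC² = 128 ≥ 113 + 1 = 114, the angle opposite BC is not acute, so the smallest enclosing circle has BC as diameter.
Centre = midpoint of BC = (0, 1), r² = 128/4 = 32.
Centre = (0, 1).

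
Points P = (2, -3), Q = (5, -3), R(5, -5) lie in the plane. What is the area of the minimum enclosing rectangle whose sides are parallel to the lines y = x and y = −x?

7.5

In coordinates u = x + y, v = x − y the rectangle is axis-aligned; the map (x,y)→(u,v) scales areas by 2.
u-values: -1, 2, 0; range = 2 − (-1) = 3.
v-values: 5, 8, 10; range = 10 − 5 = 5.
Area = (3 × 5) / 2 = 7.5.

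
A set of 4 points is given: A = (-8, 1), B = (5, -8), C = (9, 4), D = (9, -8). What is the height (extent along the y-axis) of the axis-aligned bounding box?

12

max y = 4, min y = -8, so height = 12.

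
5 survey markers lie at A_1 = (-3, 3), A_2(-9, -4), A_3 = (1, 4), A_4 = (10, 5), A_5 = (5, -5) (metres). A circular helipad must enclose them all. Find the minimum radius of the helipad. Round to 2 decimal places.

10.51

A smallest enclosing disk is always determined by at most three of the input points on its boundary.
The farthest pair is A_2–A_4 with squared distance 442. The circle on this segment as diameter has centre (0.5, 0.5) and r² = 442/4 = 110.5.
Check A_1: distance² to centre = 18.5 ≤ 110.5, so it lies inside.
All remaining points lie in this disk, and no smaller disk contains both endpoints, so this is the minimum enclosing circle.
r = √(110.5) ≈ 10.51.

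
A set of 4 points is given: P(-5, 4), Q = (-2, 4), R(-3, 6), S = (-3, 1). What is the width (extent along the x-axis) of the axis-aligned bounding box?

max x = -2, min x = -5, so width = 3.

3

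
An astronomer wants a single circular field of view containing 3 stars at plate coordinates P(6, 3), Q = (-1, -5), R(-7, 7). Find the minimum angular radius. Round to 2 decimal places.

Side lengths²: PQ² = 113, PR² = 185, QR² = 180.
Since PR² = 185 < 180 + 113 = 293, the triangle is acute, so the smallest enclosing circle is the circumcircle.
Circumcentre = (-29/22, 103/44), r² = 104525/1936.
r = √(104525/1936) ≈ 7.35.

7.35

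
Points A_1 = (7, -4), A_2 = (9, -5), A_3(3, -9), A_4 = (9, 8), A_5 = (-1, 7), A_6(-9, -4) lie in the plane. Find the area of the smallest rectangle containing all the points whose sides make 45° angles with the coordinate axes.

330

In coordinates u = x + y, v = x − y the rectangle is axis-aligned; the map (x,y)→(u,v) scales areas by 2.
u-values: 3, 4, -6, 17, 6, -13; range = 17 − (-13) = 30.
v-values: 11, 14, 12, 1, -8, -5; range = 14 − (-8) = 22.
Area = (30 × 22) / 2 = 330.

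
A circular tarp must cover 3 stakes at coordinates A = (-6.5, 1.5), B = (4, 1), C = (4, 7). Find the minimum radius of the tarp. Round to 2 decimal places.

Side lengths²: AB² = 110.5, AC² = 140.5, BC² = 36.
Since AC² = 140.5 < 110.5 + 36 = 146.5, the triangle is acute, so the smallest enclosing circle is the circumcircle.
Circumcentre = (-47/42, 4), r² = 62101/1764.
r = √(62101/1764) ≈ 5.93.

5.93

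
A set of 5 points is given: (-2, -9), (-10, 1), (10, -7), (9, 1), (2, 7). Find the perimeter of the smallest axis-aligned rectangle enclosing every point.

72

Width = max x − min x = 10 − (-10) = 20.
Height = max y − min y = 7 − (-9) = 16.
Perimeter = 2(20 + 16) = 72.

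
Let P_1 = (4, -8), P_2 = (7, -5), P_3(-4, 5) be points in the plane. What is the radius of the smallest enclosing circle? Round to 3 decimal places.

7.641

Side lengths²: P_1P_2² = 18, P_1P_3² = 233, P_2P_3² = 221.
Since P_1P_3² = 233 < 221 + 18 = 239, the triangle is acute, so the smallest enclosing circle is the circumcircle.
Circumcentre = (13/42, -55/42), r² = 51493/882.
r = √(51493/882) ≈ 7.641.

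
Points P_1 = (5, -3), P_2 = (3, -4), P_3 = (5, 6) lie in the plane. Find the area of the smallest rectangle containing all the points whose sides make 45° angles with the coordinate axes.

54

In coordinates u = x + y, v = x − y the rectangle is axis-aligned; the map (x,y)→(u,v) scales areas by 2.
u-values: 2, -1, 11; range = 11 − (-1) = 12.
v-values: 8, 7, -1; range = 8 − (-1) = 9.
Area = (12 × 9) / 2 = 54.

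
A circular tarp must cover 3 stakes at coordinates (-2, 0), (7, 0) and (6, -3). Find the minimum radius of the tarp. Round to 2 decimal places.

4.50

Call the three points A, B, C in the order given.
Side lengths²: AB² = 81, AC² = 73, BC² = 10.
Since AB² = 81 < 73 + 10 = 83, the triangle is acute, so the smallest enclosing circle is the circumcircle.
Circumcentre = (2.5, -1/6), r² = 365/18.
r = √(365/18) ≈ 4.50.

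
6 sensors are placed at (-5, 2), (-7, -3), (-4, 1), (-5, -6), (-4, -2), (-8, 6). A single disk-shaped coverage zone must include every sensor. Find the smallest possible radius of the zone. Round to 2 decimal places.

By Welzl's lemma the MEC is supported by two points (diametrically opposite) or three points (on a circumcircle).
The farthest pair is (-5, -6)–(-8, 6) with squared distance 153. The circle on this segment as diameter has centre (-6.5, 0) and r² = 153/4 = 38.25.
Check (-5, 2): distance² to centre = 6.25 ≤ 38.25, so it lies inside.
All remaining points lie in this disk, and no smaller disk contains both endpoints, so this is the minimum enclosing circle.
r = √(38.25) ≈ 6.18.

6.18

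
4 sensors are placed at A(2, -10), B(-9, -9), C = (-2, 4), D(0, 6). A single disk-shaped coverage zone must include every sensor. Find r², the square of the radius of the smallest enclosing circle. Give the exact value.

67405/841

The minimum enclosing circle is determined by three boundary points: A, B, D.
Their circumcentre is (-83/29, -72/29) with r² = 67405/841.
The farthest remaining point C is at distance² 35969/841 ≤ 67405/841.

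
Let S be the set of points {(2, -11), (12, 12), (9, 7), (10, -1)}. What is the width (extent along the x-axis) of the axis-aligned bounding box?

10

max x = 12, min x = 2, so width = 10.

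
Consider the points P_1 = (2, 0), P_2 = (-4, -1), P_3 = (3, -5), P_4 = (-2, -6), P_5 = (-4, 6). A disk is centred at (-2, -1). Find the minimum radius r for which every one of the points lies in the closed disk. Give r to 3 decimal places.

The required radius is the distance from (-2, -1) to the farthest point.
Squared distances: 17, 4, 41, 25, 53.
Maximum is 53, attained at P_5.
r = √53 ≈ 7.280.

7.280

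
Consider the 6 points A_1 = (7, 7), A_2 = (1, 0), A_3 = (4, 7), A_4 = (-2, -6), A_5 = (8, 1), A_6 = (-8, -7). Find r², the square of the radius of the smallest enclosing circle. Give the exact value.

105.25

The minimum enclosing circle of a finite set is fixed by two of the points (as a diameter) or three (as a circumcircle).
The farthest pair is A_1–A_6 with squared distance 421. The circle on this segment as diameter has centre (-0.5, 0) and r² = 421/4 = 105.25.
Check A_2: distance² to centre = 2.25 ≤ 105.25, so it lies inside.
All remaining points lie in this disk, and no smaller disk contains both endpoints, so this is the minimum enclosing circle.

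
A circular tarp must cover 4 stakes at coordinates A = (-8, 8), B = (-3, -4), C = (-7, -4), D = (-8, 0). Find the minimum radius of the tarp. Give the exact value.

6.5

By Welzl's lemma the MEC is supported by two points (diametrically opposite) or three points (on a circumcircle).
The farthest pair is A–B with squared distance 169. The circle on this segment as diameter has centre (-5.5, 2) and r² = 169/4 = 42.25.
Check C: distance² to centre = 38.25 ≤ 42.25, so it lies inside.
All remaining points lie in this disk, and no smaller disk contains both endpoints, so this is the minimum enclosing circle.
r = √(42.25) = 6.5.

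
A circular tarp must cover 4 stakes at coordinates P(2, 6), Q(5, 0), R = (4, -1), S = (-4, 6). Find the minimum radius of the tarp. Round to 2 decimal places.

The minimum enclosing circle of a finite set is fixed by two of the points (as a diameter) or three (as a circumcircle).
The farthest pair is Q–S with squared distance 117. The circle on this segment as diameter has centre (0.5, 3) and r² = 117/4 = 29.25.
Check P: distance² to centre = 11.25 ≤ 29.25, so it lies inside.
All remaining points lie in this disk, and no smaller disk contains both endpoints, so this is the minimum enclosing circle.
r = √(29.25) ≈ 5.41.

5.41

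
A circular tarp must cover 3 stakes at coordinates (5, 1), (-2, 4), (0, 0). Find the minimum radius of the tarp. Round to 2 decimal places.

3.81

Call the three points A, B, C in the order given.
Side lengths²: AB² = 58, AC² = 26, BC² = 20.
Since AB² = 58 ≥ 26 + 20 = 46, the angle opposite AB is not acute, so the smallest enclosing circle has AB as diameter.
Centre = midpoint of AB = (1.5, 2.5), r² = 58/4 = 14.5.
r = √(14.5) ≈ 3.81.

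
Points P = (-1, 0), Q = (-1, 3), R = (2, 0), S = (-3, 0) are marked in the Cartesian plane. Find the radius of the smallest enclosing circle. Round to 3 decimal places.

The minimum enclosing circle of a finite set is fixed by two of the points (as a diameter) or three (as a circumcircle).
The minimum enclosing circle is determined by three boundary points: Q, R, S.
Their circumcentre is (-0.5, 0.5) with r² = 6.5.
The farthest remaining point P is at distance² 0.5 ≤ 6.5.
r = √(6.5) ≈ 2.550.

2.550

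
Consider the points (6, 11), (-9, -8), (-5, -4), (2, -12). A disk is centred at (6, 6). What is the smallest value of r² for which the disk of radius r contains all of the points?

421

The required radius is the distance from (6, 6) to the farthest point.
Squared distances: 25, 421, 221, 340.
Maximum is 421, attained at (-9, -8).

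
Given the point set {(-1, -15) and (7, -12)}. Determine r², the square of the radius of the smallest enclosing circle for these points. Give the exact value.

18.25

The smallest circle enclosing two points has them as diameter endpoints.
Centre = midpoint = (3, -13.5); r² = |(-1, -15)−(7, -12)|²/4 = 73/4 = 18.25.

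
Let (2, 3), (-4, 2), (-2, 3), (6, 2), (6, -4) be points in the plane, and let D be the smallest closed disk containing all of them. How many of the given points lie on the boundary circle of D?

By Welzl's lemma the MEC is supported by two points (diametrically opposite) or three points (on a circumcircle).
The farthest pair is (-4, 2)–(6, -4) with squared distance 136. The circle on this segment as diameter has centre (1, -1) and r² = 136/4 = 34.
Check (2, 3): distance² to centre = 17 ≤ 34, so it lies inside.
All remaining points lie in this disk, and no smaller disk contains both endpoints, so this is the minimum enclosing circle.
The points at distance exactly r from the centre are (-4, 2), (6, 2), (6, -4) — 3 points.

3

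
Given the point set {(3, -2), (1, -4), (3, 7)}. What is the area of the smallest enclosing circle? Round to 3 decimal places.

98.175

Call the three points A, B, C in the order given.
Side lengths²: AB² = 8, AC² = 81, BC² = 125.
Since BC² = 125 ≥ 81 + 8 = 89, the angle opposite BC is not acute, so the smallest enclosing circle has BC as diameter.
Centre = midpoint of BC = (2, 1.5), r² = 125/4 = 31.25.
Area = π·r² = π·31.25 ≈ 98.175.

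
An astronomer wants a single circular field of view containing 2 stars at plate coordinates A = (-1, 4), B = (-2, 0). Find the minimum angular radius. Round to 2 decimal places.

The smallest circle enclosing two points has them as diameter endpoints.
Centre = midpoint = (-1.5, 2); r² = |AB|²/4 = 17/4 = 4.25.
r = √(4.25) ≈ 2.06.

2.06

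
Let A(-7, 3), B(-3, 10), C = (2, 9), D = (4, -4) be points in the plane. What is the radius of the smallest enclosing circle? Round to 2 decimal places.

The minimum enclosing circle of a finite set is fixed by two of the points (as a diameter) or three (as a circumcircle).
The farthest pair is B–D with squared distance 245. The circle on this segment as diameter has centre (0.5, 3) and r² = 245/4 = 61.25.
Check A: distance² to centre = 56.25 ≤ 61.25, so it lies inside.
All remaining points lie in this disk, and no smaller disk contains both endpoints, so this is the minimum enclosing circle.
r = √(61.25) ≈ 7.83.

7.83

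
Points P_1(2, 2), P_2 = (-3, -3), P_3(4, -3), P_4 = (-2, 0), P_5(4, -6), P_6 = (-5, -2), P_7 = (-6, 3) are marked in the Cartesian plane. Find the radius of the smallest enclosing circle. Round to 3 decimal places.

6.727

The farthest pair is P_5–P_7 with squared distance 181. The circle on this segment as diameter has centre (-1, -1.5) and r² = 181/4 = 45.25.
Check P_1: distance² to centre = 21.25 ≤ 45.25, so it lies inside.
All remaining points lie in this disk, and no smaller disk contains both endpoints, so this is the minimum enclosing circle.
r = √(45.25) ≈ 6.727.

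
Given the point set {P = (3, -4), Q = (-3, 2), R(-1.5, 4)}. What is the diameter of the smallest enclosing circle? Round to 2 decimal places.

9.18

Side lengths²: PQ² = 72, PR² = 84.25, QR² = 6.25.
Since PR² = 84.25 ≥ 72 + 6.25 = 78.25, the angle opposite PR is not acute, so the smallest enclosing circle has PR as diameter.
Centre = midpoint of PR = (0.75, 0), r² = 84.25/4 = 21.0625.
Diameter = 2r = 2√(21.0625) ≈ 9.18.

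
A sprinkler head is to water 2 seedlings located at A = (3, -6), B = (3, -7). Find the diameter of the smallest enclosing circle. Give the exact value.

1

The smallest circle enclosing two points has them as diameter endpoints.
Centre = midpoint = (3, -6.5); r² = |AB|²/4 = 1/4 = 0.25.
Diameter = 2r = 2√(0.25) = 1.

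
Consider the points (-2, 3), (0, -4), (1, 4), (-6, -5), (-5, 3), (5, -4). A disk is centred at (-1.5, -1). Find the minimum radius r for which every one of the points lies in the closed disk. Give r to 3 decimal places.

7.159

The required radius is the distance from (-1.5, -1) to the farthest point.
Squared distances: 16.25, 11.25, 31.25, 36.25, 28.25, 51.25.
Maximum is 51.25, attained at (5, -4).
r = √(51.25) ≈ 7.159.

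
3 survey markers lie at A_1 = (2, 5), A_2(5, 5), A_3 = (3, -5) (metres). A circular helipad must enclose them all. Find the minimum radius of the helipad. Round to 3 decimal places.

Side lengths²: A_1A_2² = 9, A_1A_3² = 101, A_2A_3² = 104.
Since A_2A_3² = 104 < 101 + 9 = 110, the triangle is acute, so the smallest enclosing circle is the circumcircle.
Circumcentre = (3.5, 0.1), r² = 26.26.
r = √(26.26) ≈ 5.124.

5.124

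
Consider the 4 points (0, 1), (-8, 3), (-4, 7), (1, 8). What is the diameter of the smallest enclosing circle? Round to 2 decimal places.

10.35

By Welzl's lemma the MEC is supported by two points (diametrically opposite) or three points (on a circumcircle).
The minimum enclosing circle is determined by three boundary points: (0, 1), (-8, 3), (1, 8).
Their circumcentre is (-94/29, 146/29) with r² = 22525/841.
The farthest remaining point (-4, 7) is at distance² 3733/841 ≤ 22525/841.
Diameter = 2r = 2√(22525/841) ≈ 10.35.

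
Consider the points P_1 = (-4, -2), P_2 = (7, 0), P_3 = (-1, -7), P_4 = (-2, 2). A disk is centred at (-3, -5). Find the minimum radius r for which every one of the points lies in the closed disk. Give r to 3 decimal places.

The required radius is the distance from (-3, -5) to the farthest point.
Squared distances: 10, 125, 8, 50.
Maximum is 125, attained at P_2.
r = √125 ≈ 11.180.

11.180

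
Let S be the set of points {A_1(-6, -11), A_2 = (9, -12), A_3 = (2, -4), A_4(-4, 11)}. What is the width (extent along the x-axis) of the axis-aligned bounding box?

15

max x = 9, min x = -6, so width = 15.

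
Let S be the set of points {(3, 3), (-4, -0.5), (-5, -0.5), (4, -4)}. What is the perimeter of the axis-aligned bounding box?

Width = max x − min x = 4 − (-5) = 9.
Height = max y − min y = 3 − (-4) = 7.
Perimeter = 2(9 + 7) = 32.

32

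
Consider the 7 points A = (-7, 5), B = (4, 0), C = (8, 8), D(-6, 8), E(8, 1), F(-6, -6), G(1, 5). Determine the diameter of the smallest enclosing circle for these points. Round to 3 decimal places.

19.799

By Welzl's lemma the MEC is supported by two points (diametrically opposite) or three points (on a circumcircle).
The farthest pair is C–F with squared distance 392. The circle on this segment as diameter has centre (1, 1) and r² = 392/4 = 98.
Check A: distance² to centre = 80 ≤ 98, so it lies inside.
All remaining points lie in this disk, and no smaller disk contains both endpoints, so this is the minimum enclosing circle.
Diameter = 2r = 2√98 ≈ 19.799.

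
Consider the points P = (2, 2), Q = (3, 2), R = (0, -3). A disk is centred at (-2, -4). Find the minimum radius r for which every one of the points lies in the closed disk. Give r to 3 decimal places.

The required radius is the distance from (-2, -4) to the farthest point.
Squared distances: 52, 61, 5.
Maximum is 61, attained at Q.
r = √61 ≈ 7.810.

7.810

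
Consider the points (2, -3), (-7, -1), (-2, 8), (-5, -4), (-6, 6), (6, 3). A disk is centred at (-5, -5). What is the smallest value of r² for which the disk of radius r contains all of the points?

The required radius is the distance from (-5, -5) to the farthest point.
Squared distances: 53, 20, 178, 1, 122, 185.
Maximum is 185, attained at (6, 3).

185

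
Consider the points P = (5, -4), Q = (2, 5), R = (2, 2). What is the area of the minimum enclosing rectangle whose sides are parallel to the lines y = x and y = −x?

36

In coordinates u = x + y, v = x − y the rectangle is axis-aligned; the map (x,y)→(u,v) scales areas by 2.
u-values: 1, 7, 4; range = 7 − 1 = 6.
v-values: 9, -3, 0; range = 9 − (-3) = 12.
Area = (6 × 12) / 2 = 36.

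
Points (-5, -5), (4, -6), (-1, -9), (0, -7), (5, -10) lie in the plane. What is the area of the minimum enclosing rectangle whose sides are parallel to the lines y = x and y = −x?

60

In coordinates u = x + y, v = x − y the rectangle is axis-aligned; the map (x,y)→(u,v) scales areas by 2.
u-values: -10, -2, -10, -7, -5; range = -2 − (-10) = 8.
v-values: 0, 10, 8, 7, 15; range = 15 − 0 = 15.
Area = (8 × 15) / 2 = 60.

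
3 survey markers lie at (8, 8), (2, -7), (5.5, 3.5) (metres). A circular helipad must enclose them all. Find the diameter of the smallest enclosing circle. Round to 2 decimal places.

Call the three points A, B, C in the order given.
Side lengths²: AB² = 261, AC² = 26.5, BC² = 122.5.
Since AB² = 261 ≥ 122.5 + 26.5 = 149, the angle opposite AB is not acute, so the smallest enclosing circle has AB as diameter.
Centre = midpoint of AB = (5, 0.5), r² = 261/4 = 65.25.
Diameter = 2r = 2√(65.25) ≈ 16.16.

16.16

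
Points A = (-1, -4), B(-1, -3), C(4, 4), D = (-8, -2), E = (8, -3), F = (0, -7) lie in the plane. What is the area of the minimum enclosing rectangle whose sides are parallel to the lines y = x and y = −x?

In coordinates u = x + y, v = x − y the rectangle is axis-aligned; the map (x,y)→(u,v) scales areas by 2.
u-values: -5, -4, 8, -10, 5, -7; range = 8 − (-10) = 18.
v-values: 3, 2, 0, -6, 11, 7; range = 11 − (-6) = 17.
Area = (18 × 17) / 2 = 153.

153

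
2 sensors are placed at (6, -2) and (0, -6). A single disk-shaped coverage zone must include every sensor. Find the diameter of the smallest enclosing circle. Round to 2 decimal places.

The smallest circle enclosing two points has them as diameter endpoints.
Centre = midpoint = (3, -4); r² = |(6, -2)−(0, -6)|²/4 = 52/4 = 13.
Diameter = 2r = 2√13 ≈ 7.21.

7.21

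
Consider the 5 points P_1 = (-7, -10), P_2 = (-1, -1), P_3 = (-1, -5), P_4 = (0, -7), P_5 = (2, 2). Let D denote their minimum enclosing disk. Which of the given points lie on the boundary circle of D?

P_1, P_5

The farthest pair is P_1–P_5 with squared distance 225. The circle on this segment as diameter has centre (-2.5, -4) and r² = 225/4 = 56.25.
Check P_2: distance² to centre = 11.25 ≤ 56.25, so it lies inside.
All remaining points lie in this disk, and no smaller disk contains both endpoints, so this is the minimum enclosing circle.
The points at distance exactly r from the centre are P_1, P_5 — 2 points.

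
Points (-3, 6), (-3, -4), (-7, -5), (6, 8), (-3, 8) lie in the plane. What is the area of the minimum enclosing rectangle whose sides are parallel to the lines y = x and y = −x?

156

In coordinates u = x + y, v = x − y the rectangle is axis-aligned; the map (x,y)→(u,v) scales areas by 2.
u-values: 3, -7, -12, 14, 5; range = 14 − (-12) = 26.
v-values: -9, 1, -2, -2, -11; range = 1 − (-11) = 12.
Area = (26 × 12) / 2 = 156.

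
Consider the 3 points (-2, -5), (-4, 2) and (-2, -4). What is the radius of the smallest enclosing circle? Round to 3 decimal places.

Call the three points A, B, C in the order given.
Side lengths²: AB² = 53, AC² = 1, BC² = 40.
Since AB² = 53 ≥ 40 + 1 = 41, the angle opposite AB is not acute, so the smallest enclosing circle has AB as diameter.
Centre = midpoint of AB = (-3, -1.5), r² = 53/4 = 13.25.
r = √(13.25) ≈ 3.640.

3.640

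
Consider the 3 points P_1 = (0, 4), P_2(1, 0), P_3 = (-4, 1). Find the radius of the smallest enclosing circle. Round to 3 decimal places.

2.766

Side lengths²: P_1P_2² = 17, P_1P_3² = 25, P_2P_3² = 26.
Since P_2P_3² = 26 < 25 + 17 = 42, the triangle is acute, so the smallest enclosing circle is the circumcircle.
Circumcentre = (-49/38, 59/38), r² = 5525/722.
r = √(5525/722) ≈ 2.766.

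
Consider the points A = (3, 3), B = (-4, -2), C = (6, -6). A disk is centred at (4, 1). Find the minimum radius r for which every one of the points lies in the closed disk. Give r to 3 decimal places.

8.544

The required radius is the distance from (4, 1) to the farthest point.
Squared distances: 5, 73, 53.
Maximum is 73, attained at B.
r = √73 ≈ 8.544.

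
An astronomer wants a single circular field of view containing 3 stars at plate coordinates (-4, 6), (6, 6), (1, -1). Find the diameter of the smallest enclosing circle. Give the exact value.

Call the three points A, B, C in the order given.
Side lengths²: AB² = 100, AC² = 74, BC² = 74.
Since AB² = 100 < 74 + 74 = 148, the triangle is acute, so the smallest enclosing circle is the circumcircle.
Circumcentre = (1, 30/7), r² = 1369/49.
Diameter = 2r = 2√(1369/49) = 74/7.

74/7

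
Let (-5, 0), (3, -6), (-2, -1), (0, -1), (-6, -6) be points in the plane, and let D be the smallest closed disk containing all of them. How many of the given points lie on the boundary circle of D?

A smallest enclosing disk is always determined by at most three of the input points on its boundary.
The minimum enclosing circle is determined by three boundary points: (-5, 0), (3, -6), (-6, -6).
Their circumcentre is (-1.5, -11/3) with r² = 925/36.
The farthest remaining point (0, -1) is at distance² 337/36 ≤ 925/36.
The points at distance exactly r from the centre are (-5, 0), (3, -6), (-6, -6) — 3 points.

3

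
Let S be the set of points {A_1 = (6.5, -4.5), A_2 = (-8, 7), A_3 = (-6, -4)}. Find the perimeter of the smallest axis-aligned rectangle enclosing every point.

Width = max x − min x = 6.5 − (-8) = 14.5.
Height = max y − min y = 7 − (-4.5) = 11.5.
Perimeter = 2(14.5 + 11.5) = 52.

52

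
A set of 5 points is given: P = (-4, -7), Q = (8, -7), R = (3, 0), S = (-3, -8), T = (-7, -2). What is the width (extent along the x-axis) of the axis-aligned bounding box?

15

max x = 8, min x = -7, so width = 15.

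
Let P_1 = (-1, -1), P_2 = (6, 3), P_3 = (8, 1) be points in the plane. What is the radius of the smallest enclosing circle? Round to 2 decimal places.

Side lengths²: P_1P_2² = 65, P_1P_3² = 85, P_2P_3² = 8.
Since P_1P_3² = 85 ≥ 65 + 8 = 73, the angle opposite P_1P_3 is not acute, so the smallest enclosing circle has P_1P_3 as diameter.
Centre = midpoint of P_1P_3 = (3.5, 0), r² = 85/4 = 21.25.
r = √(21.25) ≈ 4.61.

4.61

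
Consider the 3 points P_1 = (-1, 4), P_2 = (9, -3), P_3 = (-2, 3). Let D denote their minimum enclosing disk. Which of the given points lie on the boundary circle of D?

P_2, P_3

Side lengths²: P_1P_2² = 149, P_1P_3² = 2, P_2P_3² = 157.
Since P_2P_3² = 157 ≥ 149 + 2 = 151, the angle opposite P_2P_3 is not acute, so the smallest enclosing circle has P_2P_3 as diameter.
Centre = midpoint of P_2P_3 = (3.5, 0), r² = 157/4 = 39.25.
The points at distance exactly r from the centre are P_2, P_3 — 2 points.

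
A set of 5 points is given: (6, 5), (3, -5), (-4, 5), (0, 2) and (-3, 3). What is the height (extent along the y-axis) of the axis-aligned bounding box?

10

max y = 5, min y = -5, so height = 10.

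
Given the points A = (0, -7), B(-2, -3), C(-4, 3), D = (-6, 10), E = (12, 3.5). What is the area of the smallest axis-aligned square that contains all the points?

The bounding box has width 18 and height 17.
An axis-aligned square enclosing the set must have side ≥ max(width, height).
So the minimum side is max(18, 17) = 18.
Area = 18² = 324.

324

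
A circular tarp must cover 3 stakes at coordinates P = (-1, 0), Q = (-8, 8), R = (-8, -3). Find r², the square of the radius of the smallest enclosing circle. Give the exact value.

3277/98

Side lengths²: PQ² = 113, PR² = 58, QR² = 121.
Since QR² = 121 < 113 + 58 = 171, the triangle is acute, so the smallest enclosing circle is the circumcircle.
Circumcentre = (-87/14, 2.5), r² = 3277/98.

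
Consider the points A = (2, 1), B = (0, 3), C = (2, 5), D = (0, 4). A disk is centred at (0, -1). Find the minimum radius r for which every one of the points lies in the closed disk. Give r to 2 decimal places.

6.32

The required radius is the distance from (0, -1) to the farthest point.
Squared distances: 8, 16, 40, 25.
Maximum is 40, attained at C.
r = √40 ≈ 6.32.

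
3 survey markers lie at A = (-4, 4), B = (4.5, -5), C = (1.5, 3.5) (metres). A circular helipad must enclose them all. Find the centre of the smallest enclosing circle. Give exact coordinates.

Side lengths²: AB² = 153.25, AC² = 30.5, BC² = 81.25.
Since AB² = 153.25 ≥ 81.25 + 30.5 = 111.75, the angle opposite AB is not acute, so the smallest enclosing circle has AB as diameter.
Centre = midpoint of AB = (0.25, -0.5), r² = 153.25/4 = 38.3125.
Centre = (0.25, -0.5).

(0.25, -0.5)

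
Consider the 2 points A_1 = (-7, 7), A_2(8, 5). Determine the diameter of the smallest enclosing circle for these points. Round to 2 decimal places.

The smallest circle enclosing two points has them as diameter endpoints.
Centre = midpoint = (0.5, 6); r² = |A_1A_2|²/4 = 229/4 = 57.25.
Diameter = 2r = 2√(57.25) ≈ 15.13.

15.13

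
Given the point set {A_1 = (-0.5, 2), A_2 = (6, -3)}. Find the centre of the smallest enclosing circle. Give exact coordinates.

The smallest circle enclosing two points has them as diameter endpoints.
Centre = midpoint = (2.75, -0.5); r² = |A_1A_2|²/4 = 67.25/4 = 16.8125.
Centre = (2.75, -0.5).

(2.75, -0.5)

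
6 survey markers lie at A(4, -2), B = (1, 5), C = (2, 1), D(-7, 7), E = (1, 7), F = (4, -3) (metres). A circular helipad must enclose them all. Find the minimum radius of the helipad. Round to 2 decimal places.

7.43

The farthest pair is D–F with squared distance 221. The circle on this segment as diameter has centre (-1.5, 2) and r² = 221/4 = 55.25.
Check A: distance² to centre = 46.25 ≤ 55.25, so it lies inside.
All remaining points lie in this disk, and no smaller disk contains both endpoints, so this is the minimum enclosing circle.
r = √(55.25) ≈ 7.43.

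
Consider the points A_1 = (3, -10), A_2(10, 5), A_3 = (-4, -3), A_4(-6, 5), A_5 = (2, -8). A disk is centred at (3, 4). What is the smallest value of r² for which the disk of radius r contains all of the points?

196

The required radius is the distance from (3, 4) to the farthest point.
Squared distances: 196, 50, 98, 82, 145.
Maximum is 196, attained at A_1.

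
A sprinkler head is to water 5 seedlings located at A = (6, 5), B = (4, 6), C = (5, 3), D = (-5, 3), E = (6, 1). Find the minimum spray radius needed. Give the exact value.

125/22

The minimum enclosing circle is determined by three boundary points: A, D, E.
Their circumcentre is (15/22, 3) with r² = 15625/484.
The farthest remaining point B is at distance² 9685/484 ≤ 15625/484.
r = √(15625/484) = 125/22.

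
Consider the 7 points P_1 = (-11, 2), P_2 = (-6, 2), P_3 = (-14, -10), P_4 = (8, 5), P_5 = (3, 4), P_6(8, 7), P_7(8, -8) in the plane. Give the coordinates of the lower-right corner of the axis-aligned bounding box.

x-range [-14, 8], y-range [-10, 7].
The lower-right corner is (8, -10).

(8, -10)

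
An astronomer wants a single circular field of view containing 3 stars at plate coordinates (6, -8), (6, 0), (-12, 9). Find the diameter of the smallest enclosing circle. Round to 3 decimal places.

Call the three points A, B, C in the order given.
Side lengths²: AB² = 64, AC² = 613, BC² = 405.
Since AC² = 613 ≥ 405 + 64 = 469, the angle opposite AC is not acute, so the smallest enclosing circle has AC as diameter.
Centre = midpoint of AC = (-3, 0.5), r² = 613/4 = 153.25.
Diameter = 2r = 2√(153.25) ≈ 24.759.

24.759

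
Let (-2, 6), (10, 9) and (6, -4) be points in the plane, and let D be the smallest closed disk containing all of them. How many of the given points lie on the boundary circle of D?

Call the three points A, B, C in the order given.
Side lengths²: AB² = 153, AC² = 164, BC² = 185.
Since BC² = 185 < 164 + 153 = 317, the triangle is acute, so the smallest enclosing circle is the circumcircle.
Circumcentre = (241/48, 41/12), r² = 128945/2304.
The points at distance exactly r from the centre are (-2, 6), (10, 9), (6, -4) — 3 points.

3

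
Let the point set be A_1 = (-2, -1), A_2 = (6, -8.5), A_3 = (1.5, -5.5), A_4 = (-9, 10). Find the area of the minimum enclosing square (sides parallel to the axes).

The bounding box has width 15 and height 18.5.
An axis-aligned square enclosing the set must have side ≥ max(width, height).
So the minimum side is max(15, 18.5) = 18.5.
Area = 18.5² = 342.25.

342.25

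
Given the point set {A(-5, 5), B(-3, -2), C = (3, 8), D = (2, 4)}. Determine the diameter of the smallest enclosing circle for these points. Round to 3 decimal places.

The minimum enclosing circle of a finite set is fixed by two of the points (as a diameter) or three (as a circumcircle).
The farthest pair is B–C with squared distance 136. The circle on this segment as diameter has centre (0, 3) and r² = 136/4 = 34.
Check A: distance² to centre = 29 ≤ 34, so it lies inside.
All remaining points lie in this disk, and no smaller disk contains both endpoints, so this is the minimum enclosing circle.
Diameter = 2r = 2√34 ≈ 11.662.

11.662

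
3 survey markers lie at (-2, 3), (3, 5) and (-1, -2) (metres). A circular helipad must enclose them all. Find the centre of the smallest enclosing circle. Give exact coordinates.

(1, 1.5)

Call the three points A, B, C in the order given.
Side lengths²: AB² = 29, AC² = 26, BC² = 65.
Since BC² = 65 ≥ 29 + 26 = 55, the angle opposite BC is not acute, so the smallest enclosing circle has BC as diameter.
Centre = midpoint of BC = (1, 1.5), r² = 65/4 = 16.25.
Centre = (1, 1.5).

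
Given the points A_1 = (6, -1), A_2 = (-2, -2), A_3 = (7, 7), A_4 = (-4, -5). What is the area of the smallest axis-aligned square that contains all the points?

The bounding box has width 11 and height 12.
An axis-aligned square enclosing the set must have side ≥ max(width, height).
So the minimum side is max(11, 12) = 12.
Area = 12² = 144.

144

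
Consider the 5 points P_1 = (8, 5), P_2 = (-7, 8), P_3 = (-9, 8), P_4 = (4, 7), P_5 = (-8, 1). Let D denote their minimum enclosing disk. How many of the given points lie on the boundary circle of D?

The minimum enclosing circle is determined by three boundary points: P_1, P_3, P_5.
Their circumcentre is (-19/29, 163/29) with r² = 63325/841.
The farthest remaining point P_2 is at distance² 38617/841 ≤ 63325/841.
The points at distance exactly r from the centre are P_1, P_3, P_5 — 3 points.

3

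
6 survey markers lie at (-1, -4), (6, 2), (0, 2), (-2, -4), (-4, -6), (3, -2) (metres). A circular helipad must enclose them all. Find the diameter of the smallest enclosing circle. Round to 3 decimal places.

12.806

The farthest pair is (6, 2)–(-4, -6) with squared distance 164. The circle on this segment as diameter has centre (1, -2) and r² = 164/4 = 41.
Check (-1, -4): distance² to centre = 8 ≤ 41, so it lies inside.
All remaining points lie in this disk, and no smaller disk contains both endpoints, so this is the minimum enclosing circle.
Diameter = 2r = 2√41 ≈ 12.806.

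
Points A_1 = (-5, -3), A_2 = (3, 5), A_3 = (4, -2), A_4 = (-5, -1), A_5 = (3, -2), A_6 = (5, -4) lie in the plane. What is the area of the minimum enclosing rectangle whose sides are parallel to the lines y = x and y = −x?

104

In coordinates u = x + y, v = x − y the rectangle is axis-aligned; the map (x,y)→(u,v) scales areas by 2.
u-values: -8, 8, 2, -6, 1, 1; range = 8 − (-8) = 16.
v-values: -2, -2, 6, -4, 5, 9; range = 9 − (-4) = 13.
Area = (16 × 13) / 2 = 104.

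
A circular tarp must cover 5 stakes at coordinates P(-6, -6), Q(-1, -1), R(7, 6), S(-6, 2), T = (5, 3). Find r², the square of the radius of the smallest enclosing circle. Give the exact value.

78.25

A smallest enclosing disk is always determined by at most three of the input points on its boundary.
The farthest pair is P–R with squared distance 313. The circle on this segment as diameter has centre (0.5, 0) and r² = 313/4 = 78.25.
Check Q: distance² to centre = 3.25 ≤ 78.25, so it lies inside.
All remaining points lie in this disk, and no smaller disk contains both endpoints, so this is the minimum enclosing circle.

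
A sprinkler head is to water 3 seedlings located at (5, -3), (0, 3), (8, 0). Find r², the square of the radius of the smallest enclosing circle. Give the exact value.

Call the three points A, B, C in the order given.
Side lengths²: AB² = 61, AC² = 18, BC² = 73.
Since BC² = 73 < 61 + 18 = 79, the triangle is acute, so the smallest enclosing circle is the circumcircle.
Circumcentre = (85/22, 25/22), r² = 4453/242.

4453/242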